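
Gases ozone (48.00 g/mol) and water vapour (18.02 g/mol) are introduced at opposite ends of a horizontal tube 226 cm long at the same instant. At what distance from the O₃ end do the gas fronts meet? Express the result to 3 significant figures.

85.9 cm

The fronts meet when d_O₃ + d_H₂O = L with d_O₃/d_H₂O = √(M_H₂O/M_O₃) (Graham's law). Here √(M_H₂O/M_O₃) = √(18.02/48.00) = 0.6127.
With d_O₃ + d_H₂O = 226 cm, d_H₂O = 226/(1 + 0.6127) = 140.1 cm.
d_O₃ = 226 − 140.1 = 85.9 cm.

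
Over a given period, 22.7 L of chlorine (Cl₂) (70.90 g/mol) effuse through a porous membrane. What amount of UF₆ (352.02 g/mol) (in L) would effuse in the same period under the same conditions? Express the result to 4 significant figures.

10.19 L

By Graham's law, rate_UF₆/rate_Cl₂ = √(M_Cl₂/M_UF₆) = √(70.90/352.02) = √0.2014 = 0.4488.
So the volume for UF₆ is 22.7 × 0.4488 = 10.19 L.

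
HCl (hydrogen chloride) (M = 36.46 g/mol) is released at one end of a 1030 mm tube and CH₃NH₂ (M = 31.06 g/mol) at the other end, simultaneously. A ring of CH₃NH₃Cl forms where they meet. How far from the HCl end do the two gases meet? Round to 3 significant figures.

494 mm

The fronts meet when d_HCl + d_CH₃NH₂ = L with d_HCl/d_CH₃NH₂ = √(M_CH₃NH₂/M_HCl) (Graham's law). Here √(M_CH₃NH₂/M_HCl) = √(31.06/36.46) = 0.9230.
With d_HCl + d_CH₃NH₂ = 1030 mm, d_CH₃NH₂ = 1030/(1 + 0.9230) = 535.6 mm.
d_HCl = 1030 − 535.6 = 494 mm.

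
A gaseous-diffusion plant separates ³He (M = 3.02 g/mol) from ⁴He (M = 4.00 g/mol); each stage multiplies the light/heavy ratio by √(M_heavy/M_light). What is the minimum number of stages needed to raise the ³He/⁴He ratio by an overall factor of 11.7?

Single-stage factor α = √(4.00/3.02), so ln α = ½ ln(1.32450) = 0.1405.
Need α^N ≥ 11.7 ⇒ N ≥ ln(11.7) / ln α = 2.460 / 0.1405 = 17.50.
Rounding up, N = 18 stages.

18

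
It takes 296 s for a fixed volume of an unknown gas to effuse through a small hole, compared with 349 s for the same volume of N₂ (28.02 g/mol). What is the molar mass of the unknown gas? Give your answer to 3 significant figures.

20.2 g/mol

Graham's law gives t_X/t_N₂ = √(M_X/M_N₂).
296/349 = 0.8481 = √(M_X/28.02)
M_X = 28.02 × 0.8481² = 28.02 × 0.7193 = 20.2 g/mol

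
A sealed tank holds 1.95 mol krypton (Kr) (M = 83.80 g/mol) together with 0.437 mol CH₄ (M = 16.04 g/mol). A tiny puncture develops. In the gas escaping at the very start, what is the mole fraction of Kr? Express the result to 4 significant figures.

Effusion rate of each component ∝ n_i/√M_i (partial pressure × 1/√M).
Mole fraction of Kr in the effusate = (n_Kr/√M_Kr) / (n_Kr/√M_Kr + n_CH₄/√M_CH₄)
= (1.95/√83.80) / (1.95/√83.80 + 0.437/√16.04) = 0.2130/(0.2130 + 0.1091) = 0.6613.

0.6613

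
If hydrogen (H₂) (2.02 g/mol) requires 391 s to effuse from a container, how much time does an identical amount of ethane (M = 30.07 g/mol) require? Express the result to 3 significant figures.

1510 s

Using Graham's law: t_C₂H₆/t_H₂ = √(M_C₂H₆/M_H₂) = √(30.07/2.02) = √14.89 = 3.858.
So the time for C₂H₆ is 391 × 3.858 = 1510 s.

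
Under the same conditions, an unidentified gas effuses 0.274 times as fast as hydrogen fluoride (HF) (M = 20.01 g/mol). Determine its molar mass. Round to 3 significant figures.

267 g/mol

Since effusion rate ∝ 1/√M, rate_X/rate_HF = √(M_HF/M_X).
0.274 = √(20.01/M_X)
M_X = 20.01 / 0.274² = 20.01 / 0.07508 = 267 g/mol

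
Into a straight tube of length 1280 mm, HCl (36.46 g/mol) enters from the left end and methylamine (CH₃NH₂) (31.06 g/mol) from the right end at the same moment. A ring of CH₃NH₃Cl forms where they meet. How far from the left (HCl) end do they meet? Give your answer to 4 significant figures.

Distances travelled in equal time are proportional to diffusion rates, so d_HCl/d_CH₃NH₂ = √(M_CH₃NH₂/M_HCl) = √(31.06/36.46) = 0.9230.
With d_HCl + d_CH₃NH₂ = 1280 mm, d_CH₃NH₂ = 1280/(1 + 0.9230) = 665.6 mm.
d_HCl = 1280 − 665.6 = 614.4 mm.

614.4 mm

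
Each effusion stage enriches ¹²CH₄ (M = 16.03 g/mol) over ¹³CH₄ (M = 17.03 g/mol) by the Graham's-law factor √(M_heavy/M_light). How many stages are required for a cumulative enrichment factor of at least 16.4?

93

With α = √(17.03/16.03) per stage, ln α = ½ ln(1.06238) = 0.03026.
Need α^N ≥ 16.4 ⇒ N ≥ ln(16.4) / ln α = 2.797 / 0.03026 = 92.45.
Rounding up, N = 93 stages.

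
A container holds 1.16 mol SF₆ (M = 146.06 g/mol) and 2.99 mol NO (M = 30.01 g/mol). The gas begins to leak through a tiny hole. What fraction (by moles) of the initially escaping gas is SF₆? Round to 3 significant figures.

Rate_i ∝ x_i/√M_i (Graham's law weighted by mole fraction), so the effusate composition follows n_i/√M_i.
So x_SF₆ in the escaping gas = (n_SF₆/√M_SF₆) / Σ(n_i/√M_i)
= (1.16/√146.06) / (1.16/√146.06 + 2.99/√30.01) = 0.09598/(0.09598 + 0.5458) = 0.150.

0.150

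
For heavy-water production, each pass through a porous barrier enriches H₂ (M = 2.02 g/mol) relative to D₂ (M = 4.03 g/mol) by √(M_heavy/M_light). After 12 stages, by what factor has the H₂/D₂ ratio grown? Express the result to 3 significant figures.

63.1

After 12 stages the ratio has grown by (√(4.03/2.02))^12 = (4.03/2.02)^(12/2).
= 1.99505^6 = 63.1.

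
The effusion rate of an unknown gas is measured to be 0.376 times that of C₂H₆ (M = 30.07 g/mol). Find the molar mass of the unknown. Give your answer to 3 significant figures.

From Graham's law, rate_X/rate_C₂H₆ = √(M_C₂H₆/M_X).
0.376 = √(30.07/M_X)
M_X = 30.07 / 0.376² = 30.07 / 0.1414 = 213 g/mol

213 g/mol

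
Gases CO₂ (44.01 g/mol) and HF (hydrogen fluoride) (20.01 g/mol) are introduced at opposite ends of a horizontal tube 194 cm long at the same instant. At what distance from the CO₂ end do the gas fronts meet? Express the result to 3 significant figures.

In equal time, each gas travels a distance ∝ its rate ∝ 1/√M, so d_CO₂/d_HF = √(M_HF/M_CO₂) = √(20.01/44.01) = 0.6743.
With d_CO₂ + d_HF = 194 cm, d_HF = 194/(1 + 0.6743) = 115.9 cm.
d_CO₂ = 194 − 115.9 = 78.1 cm.

78.1 cm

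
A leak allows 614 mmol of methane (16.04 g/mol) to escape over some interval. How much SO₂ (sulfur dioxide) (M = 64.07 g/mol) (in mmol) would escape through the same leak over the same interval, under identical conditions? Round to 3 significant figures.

307 mmol

Using Graham's law: rate_SO₂/rate_CH₄ = √(M_CH₄/M_SO₂) = √(16.04/64.07) = √0.2504 = 0.5004.
So the amount for SO₂ is 614 × 0.5004 = 307 mmol.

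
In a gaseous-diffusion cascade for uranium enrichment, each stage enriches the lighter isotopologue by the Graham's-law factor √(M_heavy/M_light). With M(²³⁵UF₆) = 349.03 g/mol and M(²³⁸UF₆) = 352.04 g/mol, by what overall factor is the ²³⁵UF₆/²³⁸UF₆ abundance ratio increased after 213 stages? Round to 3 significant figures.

2.50

Overall factor = α^213 with α = √(352.04/349.03), i.e. (352.04/349.03)^(213/2).
= 1.00862^(213/2) = 2.50.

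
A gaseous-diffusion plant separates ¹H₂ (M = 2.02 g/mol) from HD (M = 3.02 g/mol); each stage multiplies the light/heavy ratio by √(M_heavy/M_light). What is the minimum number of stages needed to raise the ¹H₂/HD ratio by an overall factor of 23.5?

Single-stage factor α = √(3.02/2.02), so ln α = ½ ln(1.49505) = 0.2011.
Need α^N ≥ 23.5 ⇒ N ≥ ln(23.5) / ln α = 3.157 / 0.2011 = 15.70.
So at least 16 stages are needed.

16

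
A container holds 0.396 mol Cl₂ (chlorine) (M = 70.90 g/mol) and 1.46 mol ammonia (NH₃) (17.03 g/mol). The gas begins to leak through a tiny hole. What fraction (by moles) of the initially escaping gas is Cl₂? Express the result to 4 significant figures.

Rate_i ∝ x_i/√M_i (Graham's law weighted by mole fraction), so the effusate composition follows n_i/√M_i.
Mole fraction of Cl₂ in the effusate = (n_Cl₂/√M_Cl₂) / (n_Cl₂/√M_Cl₂ + n_NH₃/√M_NH₃)
= (0.396/√70.90) / (0.396/√70.90 + 1.46/√17.03) = 0.04703/(0.04703 + 0.3538) = 0.1173.

0.1173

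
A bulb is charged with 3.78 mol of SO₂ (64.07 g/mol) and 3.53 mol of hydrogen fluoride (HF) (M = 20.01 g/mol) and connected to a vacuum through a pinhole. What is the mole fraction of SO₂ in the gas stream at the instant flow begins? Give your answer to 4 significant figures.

Effusion rate of each component ∝ n_i/√M_i (partial pressure × 1/√M).
So x_SO₂ in the escaping gas = (n_SO₂/√M_SO₂) / Σ(n_i/√M_i)
= (3.78/√64.07) / (3.78/√64.07 + 3.53/√20.01) = 0.4722/(0.4722 + 0.7891) = 0.3744.

0.3744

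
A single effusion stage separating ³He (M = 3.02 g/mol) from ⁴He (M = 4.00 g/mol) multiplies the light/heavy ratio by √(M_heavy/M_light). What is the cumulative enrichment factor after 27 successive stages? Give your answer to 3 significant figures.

Each stage multiplies the ratio by α = √(4.00/3.02), so after 27 stages the overall factor is α^27 = (4.00/3.02)^(27/2).
= 1.32450^(27/2) = 44.4.

44.4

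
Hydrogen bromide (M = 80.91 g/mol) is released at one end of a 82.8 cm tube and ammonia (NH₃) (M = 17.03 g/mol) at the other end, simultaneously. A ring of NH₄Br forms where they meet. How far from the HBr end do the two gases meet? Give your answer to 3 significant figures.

The fronts meet when d_HBr + d_NH₃ = L with d_HBr/d_NH₃ = √(M_NH₃/M_HBr) (Graham's law). Here √(M_NH₃/M_HBr) = √(17.03/80.91) = 0.4588.
With d_HBr + d_NH₃ = 82.8 cm, d_NH₃ = 82.8/(1 + 0.4588) = 56.76 cm.
d_HBr = 82.8 − 56.76 = 26.0 cm.

26.0 cm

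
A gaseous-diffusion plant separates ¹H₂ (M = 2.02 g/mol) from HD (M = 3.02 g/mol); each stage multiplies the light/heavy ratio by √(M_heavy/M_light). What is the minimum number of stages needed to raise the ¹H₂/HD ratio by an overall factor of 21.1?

Single-stage factor α = √(3.02/2.02), so ln α = ½ ln(1.49505) = 0.2011.
Need α^N ≥ 21.1 ⇒ N ≥ ln(21.1) / ln α = 3.049 / 0.2011 = 15.16.
Rounding up, N = 16 stages.

16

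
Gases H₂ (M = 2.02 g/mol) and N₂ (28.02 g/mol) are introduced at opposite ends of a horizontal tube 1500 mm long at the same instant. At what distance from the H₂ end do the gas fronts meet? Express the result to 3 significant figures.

In equal time, each gas travels a distance ∝ its rate ∝ 1/√M, so d_H₂/d_N₂ = √(M_N₂/M_H₂) = √(28.02/2.02) = 3.724.
With d_H₂ + d_N₂ = 1500 mm, d_N₂ = 1500/(1 + 3.724) = 317.5 mm.
d_H₂ = 1500 − 317.5 = 1180 mm.

1180 mm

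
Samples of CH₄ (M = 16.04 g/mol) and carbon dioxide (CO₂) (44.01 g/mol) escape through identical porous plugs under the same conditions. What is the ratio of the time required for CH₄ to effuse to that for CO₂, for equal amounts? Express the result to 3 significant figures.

Since effusion rate ∝ 1/√M, t_CH₄/t_CO₂ = √(M_CH₄/M_CO₂) = √(16.04/44.01) = √0.3645 = 0.604.

0.604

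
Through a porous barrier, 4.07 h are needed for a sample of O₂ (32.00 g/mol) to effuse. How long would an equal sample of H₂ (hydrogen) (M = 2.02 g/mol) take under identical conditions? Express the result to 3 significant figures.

1.02 h

From Graham's law, t_H₂/t_O₂ = √(M_H₂/M_O₂) = √(2.02/32.00) = √0.06313 = 0.2512.
So the time for H₂ is 4.07 × 0.2512 = 1.02 h.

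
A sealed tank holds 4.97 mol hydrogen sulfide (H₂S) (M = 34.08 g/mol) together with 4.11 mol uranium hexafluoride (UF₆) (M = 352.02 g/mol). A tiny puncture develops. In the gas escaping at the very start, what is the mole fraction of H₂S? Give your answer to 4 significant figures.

0.7954

The effusion rate of species i is ∝ p_i/√M_i ∝ n_i/√M_i.
So x_H₂S in the escaping gas = (n_H₂S/√M_H₂S) / Σ(n_i/√M_i)
= (4.97/√34.08) / (4.97/√34.08 + 4.11/√352.02) = 0.8513/(0.8513 + 0.2191) = 0.7954.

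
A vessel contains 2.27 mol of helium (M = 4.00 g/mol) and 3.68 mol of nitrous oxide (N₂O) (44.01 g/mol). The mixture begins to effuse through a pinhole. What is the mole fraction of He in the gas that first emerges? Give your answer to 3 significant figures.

Effusion rate of each component ∝ n_i/√M_i (partial pressure × 1/√M).
x_He(eff) = (n_He/√M_He) / (n_He/√M_He + n_N₂O/√M_N₂O)
= (2.27/√4.00) / (2.27/√4.00 + 3.68/√44.01) = 1.135/(1.135 + 0.5547) = 0.672.

0.672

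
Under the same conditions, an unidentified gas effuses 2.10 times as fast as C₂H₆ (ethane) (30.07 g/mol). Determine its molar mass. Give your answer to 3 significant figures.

6.82 g/mol

Since effusion rate ∝ 1/√M, rate_X/rate_C₂H₆ = √(M_C₂H₆/M_X).
2.10 = √(30.07/M_X)
M_X = 30.07 / 2.10² = 30.07 / 4.410 = 6.82 g/mol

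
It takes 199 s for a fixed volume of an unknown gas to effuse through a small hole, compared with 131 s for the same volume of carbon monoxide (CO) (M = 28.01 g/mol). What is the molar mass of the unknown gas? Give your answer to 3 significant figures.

64.6 g/mol

From Graham's law, t_X/t_CO = √(M_X/M_CO).
199/131 = 1.519 = √(M_X/28.01)
M_X = 28.01 × 1.519² = 28.01 × 2.308 = 64.6 g/mol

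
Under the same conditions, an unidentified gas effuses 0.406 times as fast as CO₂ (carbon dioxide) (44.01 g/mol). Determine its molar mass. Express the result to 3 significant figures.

Using Graham's law: rate_X/rate_CO₂ = √(M_CO₂/M_X).
0.406 = √(44.01/M_X)
M_X = 44.01 / 0.406² = 44.01 / 0.1648 = 267 g/mol

267 g/mol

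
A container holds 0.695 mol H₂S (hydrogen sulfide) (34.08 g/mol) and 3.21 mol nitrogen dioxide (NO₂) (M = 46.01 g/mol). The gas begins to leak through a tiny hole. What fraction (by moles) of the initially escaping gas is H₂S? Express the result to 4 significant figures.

0.2010

The effusion rate of species i is ∝ p_i/√M_i ∝ n_i/√M_i.
So x_H₂S in the escaping gas = (n_H₂S/√M_H₂S) / Σ(n_i/√M_i)
= (0.695/√34.08) / (0.695/√34.08 + 3.21/√46.01) = 0.1191/(0.1191 + 0.4732) = 0.2010.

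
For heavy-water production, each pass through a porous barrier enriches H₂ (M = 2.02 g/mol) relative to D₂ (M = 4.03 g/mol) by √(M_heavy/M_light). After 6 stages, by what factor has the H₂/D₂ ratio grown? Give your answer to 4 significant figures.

7.941

The single-stage factor is √(M_heavy/M_light), so 6 stages give [√(4.03/2.02)]^6 = (4.03/2.02)^(6/2).
= 1.99505^3 = 7.941.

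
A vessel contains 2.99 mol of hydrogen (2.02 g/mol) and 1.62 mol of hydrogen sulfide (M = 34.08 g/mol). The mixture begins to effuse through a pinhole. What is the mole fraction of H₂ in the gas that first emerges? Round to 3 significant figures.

Effusion rate of each component ∝ n_i/√M_i (partial pressure × 1/√M).
Mole fraction of H₂ in the effusate = (n_H₂/√M_H₂) / (n_H₂/√M_H₂ + n_H₂S/√M_H₂S)
= (2.99/√2.02) / (2.99/√2.02 + 1.62/√34.08) = 2.104/(2.104 + 0.2775) = 0.883.

0.883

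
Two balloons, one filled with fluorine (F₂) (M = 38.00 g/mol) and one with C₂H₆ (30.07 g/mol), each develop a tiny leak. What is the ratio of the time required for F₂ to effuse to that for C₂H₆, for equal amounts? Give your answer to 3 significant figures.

By Graham's law, t_F₂/t_C₂H₆ = √(M_F₂/M_C₂H₆) = √(38.00/30.07) = √1.264 = 1.12.

1.12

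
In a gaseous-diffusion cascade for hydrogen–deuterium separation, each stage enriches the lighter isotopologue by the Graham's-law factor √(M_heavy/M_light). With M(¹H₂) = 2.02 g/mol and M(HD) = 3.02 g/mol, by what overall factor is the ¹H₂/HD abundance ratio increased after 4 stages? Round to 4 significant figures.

2.235

Each stage multiplies the ratio by α = √(3.02/2.02), so after 4 stages the overall factor is α^4 = (3.02/2.02)^(4/2).
= 1.49505^2 = 2.235.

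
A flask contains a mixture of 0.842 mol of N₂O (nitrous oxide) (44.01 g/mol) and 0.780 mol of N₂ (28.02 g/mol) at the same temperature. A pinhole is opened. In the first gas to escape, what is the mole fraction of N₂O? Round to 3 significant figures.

0.463

Each component's effusion rate ∝ (its partial pressure)·(1/√M) ∝ n_i/√M_i.
Mole fraction of N₂O in the effusate = (n_N₂O/√M_N₂O) / (n_N₂O/√M_N₂O + n_N₂/√M_N₂)
= (0.842/√44.01) / (0.842/√44.01 + 0.780/√28.02) = 0.1269/(0.1269 + 0.1474) = 0.463.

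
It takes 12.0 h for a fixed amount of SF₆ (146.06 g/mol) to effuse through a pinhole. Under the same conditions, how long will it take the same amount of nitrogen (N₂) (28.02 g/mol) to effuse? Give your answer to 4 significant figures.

5.256 h

Graham's law gives t_N₂/t_SF₆ = √(M_N₂/M_SF₆) = √(28.02/146.06) = √0.1918 = 0.4380.
So the time for N₂ is 12.0 × 0.4380 = 5.256 h.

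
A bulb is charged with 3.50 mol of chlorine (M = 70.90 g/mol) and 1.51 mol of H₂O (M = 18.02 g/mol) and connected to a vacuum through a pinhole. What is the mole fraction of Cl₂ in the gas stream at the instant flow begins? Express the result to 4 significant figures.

Effusion rate of each component ∝ n_i/√M_i (partial pressure × 1/√M).
Mole fraction of Cl₂ in the effusate = (n_Cl₂/√M_Cl₂) / (n_Cl₂/√M_Cl₂ + n_H₂O/√M_H₂O)
= (3.50/√70.90) / (3.50/√70.90 + 1.51/√18.02) = 0.4157/(0.4157 + 0.3557) = 0.5389.

0.5389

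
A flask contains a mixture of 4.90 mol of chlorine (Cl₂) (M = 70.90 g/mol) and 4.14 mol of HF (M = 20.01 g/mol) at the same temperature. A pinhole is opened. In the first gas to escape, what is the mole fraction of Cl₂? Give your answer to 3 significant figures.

Each component's effusion rate ∝ (its partial pressure)·(1/√M) ∝ n_i/√M_i.
x_Cl₂(eff) = (n_Cl₂/√M_Cl₂) / (n_Cl₂/√M_Cl₂ + n_HF/√M_HF)
= (4.90/√70.90) / (4.90/√70.90 + 4.14/√20.01) = 0.5819/(0.5819 + 0.9255) = 0.386.

0.386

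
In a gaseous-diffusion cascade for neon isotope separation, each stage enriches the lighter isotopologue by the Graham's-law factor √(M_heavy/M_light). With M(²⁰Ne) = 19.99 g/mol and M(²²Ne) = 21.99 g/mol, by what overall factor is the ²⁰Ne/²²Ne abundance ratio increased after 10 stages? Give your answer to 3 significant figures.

1.61

Overall factor = α^10 with α = √(21.99/19.99), i.e. (21.99/19.99)^(10/2).
= 1.10005^5 = 1.61.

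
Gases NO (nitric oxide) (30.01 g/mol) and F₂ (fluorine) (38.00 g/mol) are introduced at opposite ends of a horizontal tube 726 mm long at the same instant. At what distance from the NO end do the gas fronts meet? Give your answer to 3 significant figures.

The fronts meet when d_NO + d_F₂ = L with d_NO/d_F₂ = √(M_F₂/M_NO) (Graham's law). Here √(M_F₂/M_NO) = √(38.00/30.01) = 1.125.
With d_NO + d_F₂ = 726 mm, d_F₂ = 726/(1 + 1.125) = 341.6 mm.
d_NO = 726 − 341.6 = 384 mm.

384 mm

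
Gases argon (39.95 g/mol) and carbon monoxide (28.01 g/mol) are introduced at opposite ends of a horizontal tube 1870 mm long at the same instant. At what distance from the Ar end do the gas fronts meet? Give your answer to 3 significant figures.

The fronts meet when d_Ar + d_CO = L with d_Ar/d_CO = √(M_CO/M_Ar) (Graham's law). Here √(M_CO/M_Ar) = √(28.01/39.95) = 0.8373.
With d_Ar + d_CO = 1870 mm, d_CO = 1870/(1 + 0.8373) = 1018 mm.
d_Ar = 1870 − 1018 = 852 mm.

852 mm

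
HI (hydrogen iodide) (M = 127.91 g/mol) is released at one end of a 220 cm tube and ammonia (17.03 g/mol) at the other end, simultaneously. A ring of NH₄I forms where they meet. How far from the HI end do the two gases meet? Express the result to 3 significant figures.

Graham's law gives d_HI/d_NH₃ = rate_HI/rate_NH₃ = √(M_NH₃/M_HI) = √(17.03/127.91) = 0.3649.
With d_HI + d_NH₃ = 220 cm, d_NH₃ = 220/(1 + 0.3649) = 161.2 cm.
d_HI = 220 − 161.2 = 58.8 cm.

58.8 cm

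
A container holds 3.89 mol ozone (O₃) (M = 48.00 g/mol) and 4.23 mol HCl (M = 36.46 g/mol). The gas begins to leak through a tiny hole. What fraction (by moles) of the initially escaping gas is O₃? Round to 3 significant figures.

0.445

Each component's effusion rate ∝ (its partial pressure)·(1/√M) ∝ n_i/√M_i.
Mole fraction of O₃ in the effusate = (n_O₃/√M_O₃) / (n_O₃/√M_O₃ + n_HCl/√M_HCl)
= (3.89/√48.00) / (3.89/√48.00 + 4.23/√36.46) = 0.5615/(0.5615 + 0.7005) = 0.445.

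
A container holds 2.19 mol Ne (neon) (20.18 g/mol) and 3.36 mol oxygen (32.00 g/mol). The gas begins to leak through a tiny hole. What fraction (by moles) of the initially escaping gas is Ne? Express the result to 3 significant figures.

0.451

Each component's effusion rate ∝ (its partial pressure)·(1/√M) ∝ n_i/√M_i.
So x_Ne in the escaping gas = (n_Ne/√M_Ne) / Σ(n_i/√M_i)
= (2.19/√20.18) / (2.19/√20.18 + 3.36/√32.00) = 0.4875/(0.4875 + 0.5940) = 0.451.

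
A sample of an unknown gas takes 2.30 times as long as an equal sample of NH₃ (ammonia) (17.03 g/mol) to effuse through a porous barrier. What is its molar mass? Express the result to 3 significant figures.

90.1 g/mol

By Graham's law, t_X/t_NH₃ = √(M_X/M_NH₃).
2.30 = √(M_X/17.03)
M_X = 17.03 × 2.30² = 17.03 × 5.290 = 90.1 g/mol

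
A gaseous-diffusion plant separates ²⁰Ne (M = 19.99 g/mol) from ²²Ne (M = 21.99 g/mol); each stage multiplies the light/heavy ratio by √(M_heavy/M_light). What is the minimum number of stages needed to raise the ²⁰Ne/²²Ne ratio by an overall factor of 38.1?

With α = √(21.99/19.99) per stage, ln α = ½ ln(1.10005) = 0.04768.
Need α^N ≥ 38.1 ⇒ N ≥ ln(38.1) / ln α = 3.640 / 0.04768 = 76.35.
Rounding up, N = 77 stages.

77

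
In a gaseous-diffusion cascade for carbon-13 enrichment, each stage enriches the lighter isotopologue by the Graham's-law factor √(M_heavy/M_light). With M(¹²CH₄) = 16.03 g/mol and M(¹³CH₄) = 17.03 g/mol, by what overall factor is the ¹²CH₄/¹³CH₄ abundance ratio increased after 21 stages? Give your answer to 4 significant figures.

1.888

The single-stage factor is √(M_heavy/M_light), so 21 stages give [√(17.03/16.03)]^21 = (17.03/16.03)^(21/2).
= 1.06238^(21/2) = 1.888.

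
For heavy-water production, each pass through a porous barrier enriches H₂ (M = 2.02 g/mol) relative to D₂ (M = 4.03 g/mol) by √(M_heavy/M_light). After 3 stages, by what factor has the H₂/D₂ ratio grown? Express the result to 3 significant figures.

After 3 stages the ratio has grown by (√(4.03/2.02))^3 = (4.03/2.02)^(3/2).
= 1.99505^(3/2) = 2.82.

2.82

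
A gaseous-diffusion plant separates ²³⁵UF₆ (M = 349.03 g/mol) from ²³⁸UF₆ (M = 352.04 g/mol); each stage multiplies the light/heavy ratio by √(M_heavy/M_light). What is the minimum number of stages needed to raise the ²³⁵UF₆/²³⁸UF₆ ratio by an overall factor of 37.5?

With α = √(352.04/349.03) per stage, ln α = ½ ln(1.00862) = 0.004293.
Need α^N ≥ 37.5 ⇒ N ≥ ln(37.5) / ln α = 3.624 / 0.004293 = 844.15.
Minimum whole number of stages: N = 845.

845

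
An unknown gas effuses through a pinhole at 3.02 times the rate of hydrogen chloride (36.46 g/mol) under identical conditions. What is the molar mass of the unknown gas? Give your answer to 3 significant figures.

4.00 g/mol

From Graham's law, rate_X/rate_HCl = √(M_HCl/M_X).
3.02 = √(36.46/M_X)
M_X = 36.46 / 3.02² = 36.46 / 9.120 = 4.00 g/mol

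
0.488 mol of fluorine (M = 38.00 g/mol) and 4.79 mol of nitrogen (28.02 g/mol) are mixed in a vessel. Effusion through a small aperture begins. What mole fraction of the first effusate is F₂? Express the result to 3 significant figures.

The effusion rate of species i is ∝ p_i/√M_i ∝ n_i/√M_i.
Mole fraction of F₂ in the effusate = (n_F₂/√M_F₂) / (n_F₂/√M_F₂ + n_N₂/√M_N₂)
= (0.488/√38.00) / (0.488/√38.00 + 4.79/√28.02) = 0.07916/(0.07916 + 0.9049) = 0.0804.

0.0804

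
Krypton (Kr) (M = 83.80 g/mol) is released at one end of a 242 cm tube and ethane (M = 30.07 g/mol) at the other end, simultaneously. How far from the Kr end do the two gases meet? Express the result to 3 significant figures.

90.7 cm

Graham's law gives d_Kr/d_C₂H₆ = rate_Kr/rate_C₂H₆ = √(M_C₂H₆/M_Kr) = √(30.07/83.80) = 0.5990.
With d_Kr + d_C₂H₆ = 242 cm, d_C₂H₆ = 242/(1 + 0.5990) = 151.3 cm.
d_Kr = 242 − 151.3 = 90.7 cm.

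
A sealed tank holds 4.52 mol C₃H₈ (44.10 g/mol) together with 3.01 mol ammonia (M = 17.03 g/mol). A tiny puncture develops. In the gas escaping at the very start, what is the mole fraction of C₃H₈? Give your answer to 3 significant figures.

The effusion rate of species i is ∝ p_i/√M_i ∝ n_i/√M_i.
So x_C₃H₈ in the escaping gas = (n_C₃H₈/√M_C₃H₈) / Σ(n_i/√M_i)
= (4.52/√44.10) / (4.52/√44.10 + 3.01/√17.03) = 0.6806/(0.6806 + 0.7294) = 0.483.

0.483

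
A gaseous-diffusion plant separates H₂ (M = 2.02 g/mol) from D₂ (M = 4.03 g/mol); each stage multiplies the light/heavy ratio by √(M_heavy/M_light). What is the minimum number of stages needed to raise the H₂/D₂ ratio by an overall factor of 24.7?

10

Per stage α = (4.03/2.02)^(1/2) = 1.99505^0.5, giving ln α = 0.3453.
Need α^N ≥ 24.7 ⇒ N ≥ ln(24.7) / ln α = 3.207 / 0.3453 = 9.29.
Rounding up, N = 10 stages.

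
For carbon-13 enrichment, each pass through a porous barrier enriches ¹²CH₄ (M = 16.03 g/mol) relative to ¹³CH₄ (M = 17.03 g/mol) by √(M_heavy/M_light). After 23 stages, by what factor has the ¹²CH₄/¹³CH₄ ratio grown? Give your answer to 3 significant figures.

2.01

Overall factor = α^23 with α = √(17.03/16.03), i.e. (17.03/16.03)^(23/2).
= 1.06238^(23/2) = 2.01.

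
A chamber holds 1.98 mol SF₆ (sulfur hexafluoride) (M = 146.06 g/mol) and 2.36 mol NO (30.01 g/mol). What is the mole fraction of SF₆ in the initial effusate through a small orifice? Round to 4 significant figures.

0.2755

Each component's effusion rate ∝ (its partial pressure)·(1/√M) ∝ n_i/√M_i.
So x_SF₆ in the escaping gas = (n_SF₆/√M_SF₆) / Σ(n_i/√M_i)
= (1.98/√146.06) / (1.98/√146.06 + 2.36/√30.01) = 0.1638/(0.1638 + 0.4308) = 0.2755.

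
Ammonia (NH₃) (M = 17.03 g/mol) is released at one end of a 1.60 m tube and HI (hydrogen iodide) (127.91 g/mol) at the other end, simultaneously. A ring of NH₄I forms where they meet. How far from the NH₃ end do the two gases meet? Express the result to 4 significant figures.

1.172 m

Distances travelled in equal time are proportional to diffusion rates, so d_NH₃/d_HI = √(M_HI/M_NH₃) = √(127.91/17.03) = 2.741.
With d_NH₃ + d_HI = 1.60 m, d_HI = 1.60/(1 + 2.741) = 0.4277 m.
d_NH₃ = 1.60 − 0.4277 = 1.172 m.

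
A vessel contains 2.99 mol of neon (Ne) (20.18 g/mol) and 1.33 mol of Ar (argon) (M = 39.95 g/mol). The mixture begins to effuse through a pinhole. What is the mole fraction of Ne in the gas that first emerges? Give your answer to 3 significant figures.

The effusion rate of species i is ∝ p_i/√M_i ∝ n_i/√M_i.
Mole fraction of Ne in the effusate = (n_Ne/√M_Ne) / (n_Ne/√M_Ne + n_Ar/√M_Ar)
= (2.99/√20.18) / (2.99/√20.18 + 1.33/√39.95) = 0.6656/(0.6656 + 0.2104) = 0.760.

0.760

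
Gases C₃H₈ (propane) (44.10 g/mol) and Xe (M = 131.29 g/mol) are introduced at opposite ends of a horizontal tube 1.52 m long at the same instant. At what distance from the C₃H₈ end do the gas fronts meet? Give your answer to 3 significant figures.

In equal time, each gas travels a distance ∝ its rate ∝ 1/√M, so d_C₃H₈/d_Xe = √(M_Xe/M_C₃H₈) = √(131.29/44.10) = 1.725.
With d_C₃H₈ + d_Xe = 1.52 m, d_Xe = 1.52/(1 + 1.725) = 0.5577 m.
d_C₃H₈ = 1.52 − 0.5577 = 0.962 m.

0.962 m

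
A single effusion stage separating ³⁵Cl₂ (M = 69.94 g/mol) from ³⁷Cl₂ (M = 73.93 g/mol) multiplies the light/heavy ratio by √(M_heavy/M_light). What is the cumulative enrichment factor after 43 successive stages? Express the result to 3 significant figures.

The single-stage factor is √(M_heavy/M_light), so 43 stages give [√(73.93/69.94)]^43 = (73.93/69.94)^(43/2).
= 1.05705^(43/2) = 3.30.

3.30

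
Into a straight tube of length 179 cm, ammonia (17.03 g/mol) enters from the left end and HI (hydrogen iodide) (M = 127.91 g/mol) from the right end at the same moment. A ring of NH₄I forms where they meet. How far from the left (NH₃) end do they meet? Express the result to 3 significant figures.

The fronts meet when d_NH₃ + d_HI = L with d_NH₃/d_HI = √(M_HI/M_NH₃) (Graham's law). Here √(M_HI/M_NH₃) = √(127.91/17.03) = 2.741.
With d_NH₃ + d_HI = 179 cm, d_HI = 179/(1 + 2.741) = 47.85 cm.
d_NH₃ = 179 − 47.85 = 131 cm.

131 cm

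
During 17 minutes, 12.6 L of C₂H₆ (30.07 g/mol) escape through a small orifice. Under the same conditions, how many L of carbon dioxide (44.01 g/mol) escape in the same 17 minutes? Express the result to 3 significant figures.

10.4 L

Using Graham's law: rate_CO₂/rate_C₂H₆ = √(M_C₂H₆/M_CO₂) = √(30.07/44.01) = √0.6833 = 0.8266.
So the volume for CO₂ is 12.6 × 0.8266 = 10.4 L.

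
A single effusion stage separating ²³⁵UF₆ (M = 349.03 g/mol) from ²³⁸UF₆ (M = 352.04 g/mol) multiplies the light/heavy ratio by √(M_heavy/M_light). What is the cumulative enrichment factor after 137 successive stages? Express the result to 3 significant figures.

Each stage multiplies the ratio by α = √(352.04/349.03), so after 137 stages the overall factor is α^137 = (352.04/349.03)^(137/2).
= 1.00862^(137/2) = 1.80.

1.80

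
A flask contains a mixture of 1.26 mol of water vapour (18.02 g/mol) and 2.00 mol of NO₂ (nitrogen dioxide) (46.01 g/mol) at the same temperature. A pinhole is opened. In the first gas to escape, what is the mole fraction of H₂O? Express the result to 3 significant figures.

0.502

Each component's effusion rate ∝ (its partial pressure)·(1/√M) ∝ n_i/√M_i.
x_H₂O(eff) = (n_H₂O/√M_H₂O) / (n_H₂O/√M_H₂O + n_NO₂/√M_NO₂)
= (1.26/√18.02) / (1.26/√18.02 + 2.00/√46.01) = 0.2968/(0.2968 + 0.2949) = 0.502.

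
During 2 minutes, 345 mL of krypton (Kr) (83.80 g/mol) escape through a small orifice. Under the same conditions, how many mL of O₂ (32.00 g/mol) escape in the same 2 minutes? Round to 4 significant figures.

By Graham's law, rate_O₂/rate_Kr = √(M_Kr/M_O₂) = √(83.80/32.00) = √2.619 = 1.618.
So the volume for O₂ is 345 × 1.618 = 558.3 mL.

558.3 mL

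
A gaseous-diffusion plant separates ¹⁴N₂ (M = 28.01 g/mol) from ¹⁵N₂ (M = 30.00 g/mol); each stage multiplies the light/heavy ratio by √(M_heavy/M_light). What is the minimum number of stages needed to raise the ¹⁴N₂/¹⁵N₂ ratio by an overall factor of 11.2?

With α = √(30.00/28.01) per stage, ln α = ½ ln(1.07105) = 0.03432.
Need α^N ≥ 11.2 ⇒ N ≥ ln(11.2) / ln α = 2.416 / 0.03432 = 70.40.
Minimum whole number of stages: N = 71.

71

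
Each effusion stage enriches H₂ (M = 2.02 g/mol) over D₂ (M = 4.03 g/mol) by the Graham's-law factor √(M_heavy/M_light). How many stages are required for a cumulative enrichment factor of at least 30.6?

Per stage α = (4.03/2.02)^(1/2) = 1.99505^0.5, giving ln α = 0.3453.
Need α^N ≥ 30.6 ⇒ N ≥ ln(30.6) / ln α = 3.421 / 0.3453 = 9.91.
Rounding up, N = 10 stages.

10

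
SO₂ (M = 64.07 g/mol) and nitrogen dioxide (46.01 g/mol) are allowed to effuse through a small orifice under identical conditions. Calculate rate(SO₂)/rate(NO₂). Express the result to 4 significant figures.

Since effusion rate ∝ 1/√M, rate_SO₂/rate_NO₂ = √(M_NO₂/M_SO₂) = √(46.01/64.07) = √0.7181 = 0.8474.

0.8474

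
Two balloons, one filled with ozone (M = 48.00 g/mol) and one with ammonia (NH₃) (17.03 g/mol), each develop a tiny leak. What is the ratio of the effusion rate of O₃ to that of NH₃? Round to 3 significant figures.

0.596

Using Graham's law: rate_O₃/rate_NH₃ = √(M_NH₃/M_O₃) = √(17.03/48.00) = √0.3548 = 0.596.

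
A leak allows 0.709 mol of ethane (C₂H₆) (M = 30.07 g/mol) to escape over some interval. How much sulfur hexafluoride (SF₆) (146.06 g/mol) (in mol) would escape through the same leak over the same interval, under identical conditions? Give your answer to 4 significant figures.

By Graham's law, rate_SF₆/rate_C₂H₆ = √(M_C₂H₆/M_SF₆) = √(30.07/146.06) = √0.2059 = 0.4537.
So the amount for SF₆ is 0.709 × 0.4537 = 0.3217 mol.

0.3217 mol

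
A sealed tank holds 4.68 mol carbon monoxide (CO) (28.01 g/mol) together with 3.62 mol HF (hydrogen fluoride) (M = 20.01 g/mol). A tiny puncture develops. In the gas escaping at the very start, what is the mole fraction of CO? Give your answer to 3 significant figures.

0.522

The effusion rate of species i is ∝ p_i/√M_i ∝ n_i/√M_i.
x_CO(eff) = (n_CO/√M_CO) / (n_CO/√M_CO + n_HF/√M_HF)
= (4.68/√28.01) / (4.68/√28.01 + 3.62/√20.01) = 0.8843/(0.8843 + 0.8093) = 0.522.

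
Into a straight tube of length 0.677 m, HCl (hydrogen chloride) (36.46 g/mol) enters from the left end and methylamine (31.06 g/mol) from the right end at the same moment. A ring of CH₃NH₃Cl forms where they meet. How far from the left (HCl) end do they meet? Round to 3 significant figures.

0.325 m

The fronts meet when d_HCl + d_CH₃NH₂ = L with d_HCl/d_CH₃NH₂ = √(M_CH₃NH₂/M_HCl) (Graham's law). Here √(M_CH₃NH₂/M_HCl) = √(31.06/36.46) = 0.9230.
With d_HCl + d_CH₃NH₂ = 0.677 m, d_CH₃NH₂ = 0.677/(1 + 0.9230) = 0.3521 m.
d_HCl = 0.677 − 0.3521 = 0.325 m.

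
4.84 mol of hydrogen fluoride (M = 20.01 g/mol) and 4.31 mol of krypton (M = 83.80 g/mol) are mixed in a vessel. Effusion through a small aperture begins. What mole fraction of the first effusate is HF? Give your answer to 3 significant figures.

0.697

Effusion rate of each component ∝ n_i/√M_i (partial pressure × 1/√M).
So x_HF in the escaping gas = (n_HF/√M_HF) / Σ(n_i/√M_i)
= (4.84/√20.01) / (4.84/√20.01 + 4.31/√83.80) = 1.082/(1.082 + 0.4708) = 0.697.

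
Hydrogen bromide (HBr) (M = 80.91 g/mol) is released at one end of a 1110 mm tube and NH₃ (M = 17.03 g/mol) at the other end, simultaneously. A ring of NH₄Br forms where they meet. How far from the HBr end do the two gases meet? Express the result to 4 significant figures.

In equal time, each gas travels a distance ∝ its rate ∝ 1/√M, so d_HBr/d_NH₃ = √(M_NH₃/M_HBr) = √(17.03/80.91) = 0.4588.
With d_HBr + d_NH₃ = 1110 mm, d_NH₃ = 1110/(1 + 0.4588) = 760.9 mm.
d_HBr = 1110 − 760.9 = 349.1 mm.

349.1 mm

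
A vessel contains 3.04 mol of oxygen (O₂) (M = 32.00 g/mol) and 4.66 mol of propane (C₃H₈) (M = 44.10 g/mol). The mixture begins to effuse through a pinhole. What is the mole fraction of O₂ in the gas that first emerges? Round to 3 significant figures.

Rate_i ∝ x_i/√M_i (Graham's law weighted by mole fraction), so the effusate composition follows n_i/√M_i.
Mole fraction of O₂ in the effusate = (n_O₂/√M_O₂) / (n_O₂/√M_O₂ + n_C₃H₈/√M_C₃H₈)
= (3.04/√32.00) / (3.04/√32.00 + 4.66/√44.10) = 0.5374/(0.5374 + 0.7017) = 0.434.

0.434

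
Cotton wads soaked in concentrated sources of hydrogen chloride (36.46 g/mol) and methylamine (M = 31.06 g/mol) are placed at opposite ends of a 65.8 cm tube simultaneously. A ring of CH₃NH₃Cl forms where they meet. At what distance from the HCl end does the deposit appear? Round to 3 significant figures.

31.6 cm

In equal time, each gas travels a distance ∝ its rate ∝ 1/√M, so d_HCl/d_CH₃NH₂ = √(M_CH₃NH₂/M_HCl) = √(31.06/36.46) = 0.9230.
With d_HCl + d_CH₃NH₂ = 65.8 cm, d_CH₃NH₂ = 65.8/(1 + 0.9230) = 34.22 cm.
d_HCl = 65.8 − 34.22 = 31.6 cm.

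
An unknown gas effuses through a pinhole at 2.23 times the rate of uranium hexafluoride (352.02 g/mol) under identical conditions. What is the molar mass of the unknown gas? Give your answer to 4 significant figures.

70.79 g/mol

By Graham's law, rate_X/rate_UF₆ = √(M_UF₆/M_X).
2.23 = √(352.02/M_X)
M_X = 352.02 / 2.23² = 352.02 / 4.973 = 70.79 g/mol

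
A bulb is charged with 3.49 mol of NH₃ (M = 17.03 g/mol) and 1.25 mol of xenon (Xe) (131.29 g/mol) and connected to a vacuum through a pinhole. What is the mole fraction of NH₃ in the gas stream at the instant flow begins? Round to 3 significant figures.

Effusion rate of each component ∝ n_i/√M_i (partial pressure × 1/√M).
Mole fraction of NH₃ in the effusate = (n_NH₃/√M_NH₃) / (n_NH₃/√M_NH₃ + n_Xe/√M_Xe)
= (3.49/√17.03) / (3.49/√17.03 + 1.25/√131.29) = 0.8457/(0.8457 + 0.1091) = 0.886.

0.886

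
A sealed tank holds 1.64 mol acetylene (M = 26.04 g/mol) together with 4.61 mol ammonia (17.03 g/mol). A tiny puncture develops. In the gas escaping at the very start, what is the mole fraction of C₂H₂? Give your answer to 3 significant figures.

0.223

Rate_i ∝ x_i/√M_i (Graham's law weighted by mole fraction), so the effusate composition follows n_i/√M_i.
Mole fraction of C₂H₂ in the effusate = (n_C₂H₂/√M_C₂H₂) / (n_C₂H₂/√M_C₂H₂ + n_NH₃/√M_NH₃)
= (1.64/√26.04) / (1.64/√26.04 + 4.61/√17.03) = 0.3214/(0.3214 + 1.117) = 0.223.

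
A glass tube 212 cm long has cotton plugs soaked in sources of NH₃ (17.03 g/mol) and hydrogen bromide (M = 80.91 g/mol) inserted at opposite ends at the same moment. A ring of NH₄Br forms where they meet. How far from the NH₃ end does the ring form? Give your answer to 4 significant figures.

145.3 cm

The fronts meet when d_NH₃ + d_HBr = L with d_NH₃/d_HBr = √(M_HBr/M_NH₃) (Graham's law). Here √(M_HBr/M_NH₃) = √(80.91/17.03) = 2.180.
With d_NH₃ + d_HBr = 212 cm, d_HBr = 212/(1 + 2.180) = 66.67 cm.
d_NH₃ = 212 − 66.67 = 145.3 cm.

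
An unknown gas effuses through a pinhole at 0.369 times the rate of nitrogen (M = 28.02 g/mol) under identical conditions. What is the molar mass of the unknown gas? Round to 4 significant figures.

Since effusion rate ∝ 1/√M, rate_X/rate_N₂ = √(M_N₂/M_X).
0.369 = √(28.02/M_X)
M_X = 28.02 / 0.369² = 28.02 / 0.1362 = 205.8 g/mol

205.8 g/mol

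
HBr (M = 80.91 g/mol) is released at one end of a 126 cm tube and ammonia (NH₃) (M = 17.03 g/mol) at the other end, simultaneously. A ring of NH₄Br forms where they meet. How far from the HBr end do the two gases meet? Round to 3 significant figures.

39.6 cm

Distances travelled in equal time are proportional to diffusion rates, so d_HBr/d_NH₃ = √(M_NH₃/M_HBr) = √(17.03/80.91) = 0.4588.
With d_HBr + d_NH₃ = 126 cm, d_NH₃ = 126/(1 + 0.4588) = 86.37 cm.
d_HBr = 126 − 86.37 = 39.6 cm.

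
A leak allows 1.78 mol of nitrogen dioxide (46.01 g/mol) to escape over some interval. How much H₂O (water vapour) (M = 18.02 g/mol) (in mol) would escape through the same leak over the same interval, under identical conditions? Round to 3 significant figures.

2.84 mol

Using Graham's law: rate_H₂O/rate_NO₂ = √(M_NO₂/M_H₂O) = √(46.01/18.02) = √2.553 = 1.598.
So the amount for H₂O is 1.78 × 1.598 = 2.84 mol.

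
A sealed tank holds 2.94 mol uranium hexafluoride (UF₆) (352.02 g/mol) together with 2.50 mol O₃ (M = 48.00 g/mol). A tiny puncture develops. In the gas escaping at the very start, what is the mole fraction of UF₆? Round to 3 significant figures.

0.303

The effusion rate of species i is ∝ p_i/√M_i ∝ n_i/√M_i.
Mole fraction of UF₆ in the effusate = (n_UF₆/√M_UF₆) / (n_UF₆/√M_UF₆ + n_O₃/√M_O₃)
= (2.94/√352.02) / (2.94/√352.02 + 2.50/√48.00) = 0.1567/(0.1567 + 0.3608) = 0.303.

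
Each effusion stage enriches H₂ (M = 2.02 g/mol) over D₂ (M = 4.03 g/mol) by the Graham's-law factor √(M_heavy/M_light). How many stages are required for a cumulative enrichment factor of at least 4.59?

Single-stage factor α = √(4.03/2.02), so ln α = ½ ln(1.99505) = 0.3453.
Need α^N ≥ 4.59 ⇒ N ≥ ln(4.59) / ln α = 1.524 / 0.3453 = 4.41.
So at least 5 stages are needed.

5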